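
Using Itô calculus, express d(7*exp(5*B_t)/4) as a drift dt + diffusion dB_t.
d(7*exp(5*B_t)/4) = (175*exp(5*B_t)/8) dt + (35*exp(5*B_t)/4) dB_t

Itô's formula for f(B_t) gives d f(B_t) = f'(B_t) dB_t + (1/2) f''(B_t) dt. Compute derivatives of f(x) = 7*exp(5*x)/4:
  f'(x)  = 35*exp(5*x)/4
  f''(x) = 175*exp(5*x)/4
Substitute x = B_t and multiply the f'' term by 1/2:
  drift     = (1/2) * (175*exp(5*x)/4) evaluated at B_t = 175*exp(5*B_t)/8
  diffusion = (35*exp(5*x)/4) evaluated at B_t = 35*exp(5*B_t)/4
Therefore d(7*exp(5*B_t)/4) = (175*exp(5*B_t)/8) dt + (35*exp(5*B_t)/4) dB_t.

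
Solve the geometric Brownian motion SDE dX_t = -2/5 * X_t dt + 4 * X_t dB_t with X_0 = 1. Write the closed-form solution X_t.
X_t = 1 * exp((-42/5) * t + (4) * B_t)

For GBM dX = mu X dt + sigma X dB with X_0 = x_0, apply Itô to Y = log X: dY = (mu - sigma^2/2) dt + sigma dB, so Y_t = log(x_0) + (mu - sigma^2/2) t + sigma B_t and hence X_t = x_0 * exp((mu - sigma^2/2) t + sigma B_t).
With mu = -2/5, sigma = 4, x_0 = 1, this gives:
  X_t = 1 * exp((-42/5) * t + (4) * B_t).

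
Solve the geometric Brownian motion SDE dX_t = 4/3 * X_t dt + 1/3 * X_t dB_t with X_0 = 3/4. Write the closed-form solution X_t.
X_t = 3/4 * exp((23/18) * t + (1/3) * B_t)

For GBM dX = mu X dt + sigma X dB with X_0 = x_0, apply Itô to Y = log X: dY = (mu - sigma^2/2) dt + sigma dB, so Y_t = log(x_0) + (mu - sigma^2/2) t + sigma B_t and hence X_t = x_0 * exp((mu - sigma^2/2) t + sigma B_t).
With mu = 4/3, sigma = 1/3, x_0 = 3/4, this gives:
  X_t = 3/4 * exp((23/18) * t + (1/3) * B_t).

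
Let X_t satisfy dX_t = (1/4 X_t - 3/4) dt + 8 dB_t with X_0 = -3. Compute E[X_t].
E[X_t] = 3 - 6*exp(t/4)

Taking expectations and using E[dB_t] = 0, the mean m(t) = E[X_t] satisfies the ODE m'(t) = a m(t) + b with m(0) = x_0. With a = 1/4, b = -3/4, x_0 = -3, the solution is
  m(t) = x_0 * exp(a t) + (b/a) * (exp(a t) - 1)
       = (-3) * exp((1/4) t) + ((-3/4)/(1/4)) * (exp((1/4) t) - 1)
       = 3 - 6*exp(t/4).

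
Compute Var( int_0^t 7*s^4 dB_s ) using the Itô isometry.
Var = 49*t^9/9

The Itô integral of a deterministic integrand f(s) has mean 0 because each increment f(s) * (B_{s+ds} - B_s) has mean 0. By the Itô isometry:
  Var( int_0^t f(s) dB_s ) = E[ (int_0^t f(s) dB_s)^2 ] = int_0^t f(s)^2 ds.
Here f(s) = 7*s^4, so f(s)^2 = 49*s^8. Integrate:
  int_0^t (49*s^8) ds = 49*t^9/9.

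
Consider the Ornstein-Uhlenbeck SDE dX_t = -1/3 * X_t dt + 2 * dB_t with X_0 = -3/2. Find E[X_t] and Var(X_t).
E[X_t] = -3*exp(-t/3)/2; Var(X_t) = 6 - 6*exp(-2*t/3)

The OU SDE dX = -theta X dt + sigma dB admits the integrating factor exp(theta t): d(exp(theta t) X_t) = sigma exp(theta t) dB_t. Integrating from 0 to t:
  X_t = x_0 * exp(-theta t) + sigma * int_0^t exp(-theta (t-s)) dB_s.
The Itô integral has mean 0 and (by the Itô isometry) variance sigma^2 * int_0^t exp(-2 theta (t - s)) ds = sigma^2 * (1 - exp(-2 theta t)) / (2 theta).
With theta = 1/3, sigma = 2, x_0 = -3/2:
  E[X_t] = -3/2 * exp(-1/3 t) = -3*exp(-t/3)/2
  Var(X_t) = (2)^2 * (1 - exp(-2*1/3 t)) / (2 * 1/3) = 6 - 6*exp(-2*t/3).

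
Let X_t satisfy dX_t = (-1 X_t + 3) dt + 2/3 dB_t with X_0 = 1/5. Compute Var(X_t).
Var(X_t) = 2/9 - 2*exp(-2*t)/9

The variance V(t) = Var(X_t) satisfies V'(t) = 2 a V(t) + c^2 with V(0) = 0 (drift coefficient is linear in X, diffusion is constant). With a = -1, c = 2/3, the solution is
  V(t) = (c^2 / (2 a)) * (exp(2 a t) - 1)
       = ((2/3)^2 / (2*(-1))) * (exp((-2) t) - 1)
       = 2/9 - 2*exp(-2*t)/9.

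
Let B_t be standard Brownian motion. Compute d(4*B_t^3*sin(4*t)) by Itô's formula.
d(4*B_t^3*sin(4*t)) = (16*B_t^3*cos(4*t) + 12*B_t*sin(4*t)) dt + (12*B_t^2*sin(4*t)) dB_t

Itô's formula for f(t, x): d f(t, B_t) = (f_t + (1/2) f_xx) dt + f_x dB_t. Compute partials of f(t, x) = 4*x^3*sin(4*t):
  f_t(t,x)  = 16*x^3*cos(4*t)
  f_x(t,x)  = 12*x^2*sin(4*t)
  f_xx(t,x) = 24*x*sin(4*t)
Assemble drift = f_t + (1/2) f_xx = 16*x^3*cos(4*t) + 12*x*sin(4*t) and diffusion = f_x = 12*x^2*sin(4*t). Substituting x = B_t:
  d(4*B_t^3*sin(4*t)) = (16*B_t^3*cos(4*t) + 12*B_t*sin(4*t)) dt + (12*B_t^2*sin(4*t)) dB_t.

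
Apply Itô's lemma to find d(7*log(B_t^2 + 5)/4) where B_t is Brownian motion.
d(7*log(B_t^2 + 5)/4) = (7*(5 - B_t^2)/(4*(B_t^2 + 5)^2)) dt + (7*B_t/(2*(B_t^2 + 5))) dB_t

Itô's formula for f(B_t) gives d f(B_t) = f'(B_t) dB_t + (1/2) f''(B_t) dt. Compute derivatives of f(x) = 7*log(x^2 + 5)/4:
  f'(x)  = 7*x/(2*(x^2 + 5))
  f''(x) = 7*(5 - x^2)/(2*(x^2 + 5)^2)
Substitute x = B_t and multiply the f'' term by 1/2:
  drift     = (1/2) * (7*(5 - x^2)/(2*(x^2 + 5)^2)) evaluated at B_t = 7*(5 - B_t^2)/(4*(B_t^2 + 5)^2)
  diffusion = (7*x/(2*(x^2 + 5))) evaluated at B_t = 7*B_t/(2*(B_t^2 + 5))
Therefore d(7*log(B_t^2 + 5)/4) = (7*(5 - B_t^2)/(4*(B_t^2 + 5)^2)) dt + (7*B_t/(2*(B_t^2 + 5))) dB_t.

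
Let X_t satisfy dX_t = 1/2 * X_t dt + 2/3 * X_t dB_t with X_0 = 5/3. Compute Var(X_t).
Var(X_t) = 25*(exp(4*t/9) - 1)*exp(t)/9

For GBM dX = mu X dt + sigma X dB with X_0 = x_0, apply Itô to Y = log X: dY = (mu - sigma^2/2) dt + sigma dB, so Y_t = log(x_0) + (mu - sigma^2/2) t + sigma B_t and hence X_t = x_0 * exp((mu - sigma^2/2) t + sigma B_t).
With mu = 1/2, sigma = 2/3, x_0 = 5/3, this gives:
  X_t = 5/3 * exp((5/18) * t + (2/3) * B_t).
Since sigma*B_t ~ Normal(0, sigma^2 t), E[exp(sigma*B_t)] = exp(sigma^2 t / 2); so E[X_t] = x_0 * exp((mu - sigma^2/2) t) * exp(sigma^2 t / 2) = x_0 * exp(mu t) = 5*exp(t/2)/3.
Var(X_t) = E[X_t^2] - (E[X_t])^2 = x_0^2 * exp(2 mu t) * (exp(sigma^2 t) - 1) = 25*(exp(4*t/9) - 1)*exp(t)/9.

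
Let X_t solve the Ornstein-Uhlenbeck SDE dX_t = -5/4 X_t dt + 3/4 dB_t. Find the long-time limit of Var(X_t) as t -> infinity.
lim Var(X_t) = 9/40

The OU SDE dX = -theta X dt + sigma dB admits the integrating factor exp(theta t): d(exp(theta t) X_t) = sigma exp(theta t) dB_t. Integrating from 0 to t gives X_t = x_0 * exp(-theta t) + sigma * int_0^t exp(-theta (t-s)) dB_s for any initial x_0. The Itô integral has variance (by the Itô isometry) sigma^2 * int_0^t exp(-2 theta (t - s)) ds = sigma^2 * (1 - exp(-2 theta t)) / (2 theta), independent of x_0.
With theta = 5/4, sigma = 3/4:
  Var(X_t) = (3/4)^2 * (1 - exp(-2*5/4 t)) / (2 * 5/4) = 9/40 - 9*exp(-5*t/2)/40.
As t -> infinity, exp(-2*5/4 t) -> 0, so the stationary variance is sigma^2 / (2 theta) = 9/40.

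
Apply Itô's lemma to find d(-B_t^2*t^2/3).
d(-B_t^2*t^2/3) = (t*(-2*B_t^2 - t)/3) dt + (-2*B_t*t^2/3) dB_t

Itô's formula for f(t, x): d f(t, B_t) = (f_t + (1/2) f_xx) dt + f_x dB_t. Compute partials of f(t, x) = -t^2*x^2/3:
  f_t(t,x)  = -2*t*x^2/3
  f_x(t,x)  = -2*t^2*x/3
  f_xx(t,x) = -2*t^2/3
Assemble drift = f_t + (1/2) f_xx = t*(-t - 2*x^2)/3 and diffusion = f_x = -2*t^2*x/3. Substituting x = B_t:
  d(-B_t^2*t^2/3) = (t*(-2*B_t^2 - t)/3) dt + (-2*B_t*t^2/3) dB_t.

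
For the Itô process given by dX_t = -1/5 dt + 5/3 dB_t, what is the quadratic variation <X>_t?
<X>_t = 25*t/9

For an Itô process dX_t = a(t) dt + b(t) dB_t, the quadratic variation is <X>_t = int_0^t b(s)^2 ds (the drift term does not contribute). Here b(s) = 5/3, so
  b(s)^2 = 25/9.
Integrating from 0 to t:
  <X>_t = int_0^t (25/9) ds = 25*t/9.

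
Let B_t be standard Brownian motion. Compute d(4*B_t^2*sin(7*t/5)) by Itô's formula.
d(4*B_t^2*sin(7*t/5)) = (28*B_t^2*cos(7*t/5)/5 + 4*sin(7*t/5)) dt + (8*B_t*sin(7*t/5)) dB_t

Itô's formula for f(t, x): d f(t, B_t) = (f_t + (1/2) f_xx) dt + f_x dB_t. Compute partials of f(t, x) = 4*x^2*sin(7*t/5):
  f_t(t,x)  = 28*x^2*cos(7*t/5)/5
  f_x(t,x)  = 8*x*sin(7*t/5)
  f_xx(t,x) = 8*sin(7*t/5)
Assemble drift = f_t + (1/2) f_xx = 28*x^2*cos(7*t/5)/5 + 4*sin(7*t/5) and diffusion = f_x = 8*x*sin(7*t/5). Substituting x = B_t:
  d(4*B_t^2*sin(7*t/5)) = (28*B_t^2*cos(7*t/5)/5 + 4*sin(7*t/5)) dt + (8*B_t*sin(7*t/5)) dB_t.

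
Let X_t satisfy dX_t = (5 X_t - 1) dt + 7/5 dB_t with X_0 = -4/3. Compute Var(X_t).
Var(X_t) = 49*exp(10*t)/250 - 49/250

The variance V(t) = Var(X_t) satisfies V'(t) = 2 a V(t) + c^2 with V(0) = 0 (drift coefficient is linear in X, diffusion is constant). With a = 5, c = 7/5, the solution is
  V(t) = (c^2 / (2 a)) * (exp(2 a t) - 1)
       = ((7/5)^2 / (2*5)) * (exp(10 t) - 1)
       = 49*exp(10*t)/250 - 49/250.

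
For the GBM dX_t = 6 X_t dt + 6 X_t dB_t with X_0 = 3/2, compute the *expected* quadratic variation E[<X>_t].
E[<X>_t] = 27*exp(48*t)/16 - 27/16

<X>_t = int_0^t (6 * X_s)^2 ds. Taking expectation inside the integral: E[<X>_t] = 6^2 * int_0^t E[X_s^2] ds. For GBM, E[X_s^2] = x_0^2 * exp((2 mu + sigma^2) s). Integrating:
  E[<X>_t] = 6^2 * (3/2)^2 * (exp((2*6 + 6^2) t) - 1) / (2*6 + 6^2)
           = 6^2 * (3/2)^2 * (exp(48 t) - 1) / 48 = 27*exp(48*t)/16 - 27/16.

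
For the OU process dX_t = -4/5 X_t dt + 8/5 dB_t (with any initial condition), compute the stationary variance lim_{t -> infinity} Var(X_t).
lim Var(X_t) = 8/5

The OU SDE dX = -theta X dt + sigma dB admits the integrating factor exp(theta t): d(exp(theta t) X_t) = sigma exp(theta t) dB_t. Integrating from 0 to t gives X_t = x_0 * exp(-theta t) + sigma * int_0^t exp(-theta (t-s)) dB_s for any initial x_0. The Itô integral has variance (by the Itô isometry) sigma^2 * int_0^t exp(-2 theta (t - s)) ds = sigma^2 * (1 - exp(-2 theta t)) / (2 theta), independent of x_0.
With theta = 4/5, sigma = 8/5:
  Var(X_t) = (8/5)^2 * (1 - exp(-2*4/5 t)) / (2 * 4/5) = 8/5 - 8*exp(-8*t/5)/5.
As t -> infinity, exp(-2*4/5 t) -> 0, so the stationary variance is sigma^2 / (2 theta) = 8/5.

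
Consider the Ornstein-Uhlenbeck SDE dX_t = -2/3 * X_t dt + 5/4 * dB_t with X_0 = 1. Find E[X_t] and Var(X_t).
E[X_t] = exp(-2*t/3); Var(X_t) = 75/64 - 75*exp(-4*t/3)/64

The OU SDE dX = -theta X dt + sigma dB admits the integrating factor exp(theta t): d(exp(theta t) X_t) = sigma exp(theta t) dB_t. Integrating from 0 to t:
  X_t = x_0 * exp(-theta t) + sigma * int_0^t exp(-theta (t-s)) dB_s.
The Itô integral has mean 0 and (by the Itô isometry) variance sigma^2 * int_0^t exp(-2 theta (t - s)) ds = sigma^2 * (1 - exp(-2 theta t)) / (2 theta).
With theta = 2/3, sigma = 5/4, x_0 = 1:
  E[X_t] = 1 * exp(-2/3 t) = exp(-2*t/3)
  Var(X_t) = (5/4)^2 * (1 - exp(-2*2/3 t)) / (2 * 2/3) = 75/64 - 75*exp(-4*t/3)/64.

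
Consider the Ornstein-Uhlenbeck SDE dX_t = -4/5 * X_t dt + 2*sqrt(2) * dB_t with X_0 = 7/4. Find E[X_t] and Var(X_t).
E[X_t] = 7*exp(-4*t/5)/4; Var(X_t) = 5 - 5*exp(-8*t/5)

The OU SDE dX = -theta X dt + sigma dB admits the integrating factor exp(theta t): d(exp(theta t) X_t) = sigma exp(theta t) dB_t. Integrating from 0 to t:
  X_t = x_0 * exp(-theta t) + sigma * int_0^t exp(-theta (t-s)) dB_s.
The Itô integral has mean 0 and (by the Itô isometry) variance sigma^2 * int_0^t exp(-2 theta (t - s)) ds = sigma^2 * (1 - exp(-2 theta t)) / (2 theta).
With theta = 4/5, sigma = 2*sqrt(2), x_0 = 7/4:
  E[X_t] = 7/4 * exp(-4/5 t) = 7*exp(-4*t/5)/4
  Var(X_t) = (2*sqrt(2))^2 * (1 - exp(-2*4/5 t)) / (2 * 4/5) = 5 - 5*exp(-8*t/5).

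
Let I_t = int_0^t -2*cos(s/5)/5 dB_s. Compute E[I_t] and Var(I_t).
E[I_t] = 0; Var(I_t) = 2*t/25 + sin(2*t/5)/5

The Itô integral of a deterministic integrand f(s) has mean 0 because each increment f(s) * (B_{s+ds} - B_s) has mean 0. By the Itô isometry:
  Var( int_0^t f(s) dB_s ) = E[ (int_0^t f(s) dB_s)^2 ] = int_0^t f(s)^2 ds.
Here f(s) = -2*cos(s/5)/5, so f(s)^2 = 4*cos(s/5)^2/25. Integrate:
  int_0^t (4*cos(s/5)^2/25) ds = 2*t/25 + sin(2*t/5)/5.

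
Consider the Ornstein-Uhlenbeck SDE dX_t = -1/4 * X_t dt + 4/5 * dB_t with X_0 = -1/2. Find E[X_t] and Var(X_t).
E[X_t] = -exp(-t/4)/2; Var(X_t) = 32/25 - 32*exp(-t/2)/25

The OU SDE dX = -theta X dt + sigma dB admits the integrating factor exp(theta t): d(exp(theta t) X_t) = sigma exp(theta t) dB_t. Integrating from 0 to t:
  X_t = x_0 * exp(-theta t) + sigma * int_0^t exp(-theta (t-s)) dB_s.
The Itô integral has mean 0 and (by the Itô isometry) variance sigma^2 * int_0^t exp(-2 theta (t - s)) ds = sigma^2 * (1 - exp(-2 theta t)) / (2 theta).
With theta = 1/4, sigma = 4/5, x_0 = -1/2:
  E[X_t] = -1/2 * exp(-1/4 t) = -exp(-t/4)/2
  Var(X_t) = (4/5)^2 * (1 - exp(-2*1/4 t)) / (2 * 1/4) = 32/25 - 32*exp(-t/2)/25.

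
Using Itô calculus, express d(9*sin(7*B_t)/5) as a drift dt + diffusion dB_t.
d(9*sin(7*B_t)/5) = (-441*sin(7*B_t)/10) dt + (63*cos(7*B_t)/5) dB_t

Itô's formula for f(B_t) gives d f(B_t) = f'(B_t) dB_t + (1/2) f''(B_t) dt. Compute derivatives of f(x) = 9*sin(7*x)/5:
  f'(x)  = 63*cos(7*x)/5
  f''(x) = -441*sin(7*x)/5
Substitute x = B_t and multiply the f'' term by 1/2:
  drift     = (1/2) * (-441*sin(7*x)/5) evaluated at B_t = -441*sin(7*B_t)/10
  diffusion = (63*cos(7*x)/5) evaluated at B_t = 63*cos(7*B_t)/5
Therefore d(9*sin(7*B_t)/5) = (-441*sin(7*B_t)/10) dt + (63*cos(7*B_t)/5) dB_t.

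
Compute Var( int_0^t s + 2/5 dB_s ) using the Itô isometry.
Var = t*(25*t^2 + 30*t + 12)/75

The Itô integral of a deterministic integrand f(s) has mean 0 because each increment f(s) * (B_{s+ds} - B_s) has mean 0. By the Itô isometry:
  Var( int_0^t f(s) dB_s ) = E[ (int_0^t f(s) dB_s)^2 ] = int_0^t f(s)^2 ds.
Here f(s) = s + 2/5, so f(s)^2 = (5*s + 2)^2/25. Integrate:
  int_0^t ((5*s + 2)^2/25) ds = t*(25*t^2 + 30*t + 12)/75.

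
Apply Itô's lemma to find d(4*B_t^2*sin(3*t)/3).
d(4*B_t^2*sin(3*t)/3) = (4*B_t^2*cos(3*t) + 4*sin(3*t)/3) dt + (8*B_t*sin(3*t)/3) dB_t

Itô's formula for f(t, x): d f(t, B_t) = (f_t + (1/2) f_xx) dt + f_x dB_t. Compute partials of f(t, x) = 4*x^2*sin(3*t)/3:
  f_t(t,x)  = 4*x^2*cos(3*t)
  f_x(t,x)  = 8*x*sin(3*t)/3
  f_xx(t,x) = 8*sin(3*t)/3
Assemble drift = f_t + (1/2) f_xx = 4*x^2*cos(3*t) + 4*sin(3*t)/3 and diffusion = f_x = 8*x*sin(3*t)/3. Substituting x = B_t:
  d(4*B_t^2*sin(3*t)/3) = (4*B_t^2*cos(3*t) + 4*sin(3*t)/3) dt + (8*B_t*sin(3*t)/3) dB_t.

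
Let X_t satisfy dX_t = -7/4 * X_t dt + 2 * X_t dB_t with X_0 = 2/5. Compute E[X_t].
E[X_t] = 2*exp(-7*t/4)/5

For GBM dX = mu X dt + sigma X dB with X_0 = x_0, apply Itô to Y = log X: dY = (mu - sigma^2/2) dt + sigma dB, so Y_t = log(x_0) + (mu - sigma^2/2) t + sigma B_t and hence X_t = x_0 * exp((mu - sigma^2/2) t + sigma B_t).
With mu = -7/4, sigma = 2, x_0 = 2/5, this gives:
  X_t = 2/5 * exp((-15/4) * t + (2) * B_t).
Since sigma*B_t ~ Normal(0, sigma^2 t), E[exp(sigma*B_t)] = exp(sigma^2 t / 2); so E[X_t] = x_0 * exp((mu - sigma^2/2) t) * exp(sigma^2 t / 2) = x_0 * exp(mu t) = 2*exp(-7*t/4)/5.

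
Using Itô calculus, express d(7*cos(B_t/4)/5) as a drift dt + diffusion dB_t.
d(7*cos(B_t/4)/5) = (-7*cos(B_t/4)/160) dt + (-7*sin(B_t/4)/20) dB_t

Itô's formula for f(B_t) gives d f(B_t) = f'(B_t) dB_t + (1/2) f''(B_t) dt. Compute derivatives of f(x) = 7*cos(x/4)/5:
  f'(x)  = -7*sin(x/4)/20
  f''(x) = -7*cos(x/4)/80
Substitute x = B_t and multiply the f'' term by 1/2:
  drift     = (1/2) * (-7*cos(x/4)/80) evaluated at B_t = -7*cos(B_t/4)/160
  diffusion = (-7*sin(x/4)/20) evaluated at B_t = -7*sin(B_t/4)/20
Therefore d(7*cos(B_t/4)/5) = (-7*cos(B_t/4)/160) dt + (-7*sin(B_t/4)/20) dB_t.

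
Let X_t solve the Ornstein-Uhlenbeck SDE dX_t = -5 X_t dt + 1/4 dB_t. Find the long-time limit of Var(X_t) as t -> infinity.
lim Var(X_t) = 1/160

The OU SDE dX = -theta X dt + sigma dB admits the integrating factor exp(theta t): d(exp(theta t) X_t) = sigma exp(theta t) dB_t. Integrating from 0 to t gives X_t = x_0 * exp(-theta t) + sigma * int_0^t exp(-theta (t-s)) dB_s for any initial x_0. The Itô integral has variance (by the Itô isometry) sigma^2 * int_0^t exp(-2 theta (t - s)) ds = sigma^2 * (1 - exp(-2 theta t)) / (2 theta), independent of x_0.
With theta = 5, sigma = 1/4:
  Var(X_t) = (1/4)^2 * (1 - exp(-2*5 t)) / (2 * 5) = 1/160 - exp(-10*t)/160.
As t -> infinity, exp(-2*5 t) -> 0, so the stationary variance is sigma^2 / (2 theta) = 1/160.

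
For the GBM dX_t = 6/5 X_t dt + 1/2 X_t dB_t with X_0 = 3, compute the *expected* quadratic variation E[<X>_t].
E[<X>_t] = 45*exp(53*t/20)/53 - 45/53

<X>_t = int_0^t ((1/2) * X_s)^2 ds. Taking expectation inside the integral: E[<X>_t] = (1/2)^2 * int_0^t E[X_s^2] ds. For GBM, E[X_s^2] = x_0^2 * exp((2 mu + sigma^2) s). Integrating:
  E[<X>_t] = (1/2)^2 * 3^2 * (exp((2*(6/5) + (1/2)^2) t) - 1) / (2*(6/5) + (1/2)^2)
           = (1/2)^2 * 3^2 * (exp((53/20) t) - 1) / (53/20) = 45*exp(53*t/20)/53 - 45/53.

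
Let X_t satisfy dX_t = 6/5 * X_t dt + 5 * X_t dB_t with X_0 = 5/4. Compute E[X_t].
E[X_t] = 5*exp(6*t/5)/4

For GBM dX = mu X dt + sigma X dB with X_0 = x_0, apply Itô to Y = log X: dY = (mu - sigma^2/2) dt + sigma dB, so Y_t = log(x_0) + (mu - sigma^2/2) t + sigma B_t and hence X_t = x_0 * exp((mu - sigma^2/2) t + sigma B_t).
With mu = 6/5, sigma = 5, x_0 = 5/4, this gives:
  X_t = 5/4 * exp((-113/10) * t + (5) * B_t).
Since sigma*B_t ~ Normal(0, sigma^2 t), E[exp(sigma*B_t)] = exp(sigma^2 t / 2); so E[X_t] = x_0 * exp((mu - sigma^2/2) t) * exp(sigma^2 t / 2) = x_0 * exp(mu t) = 5*exp(6*t/5)/4.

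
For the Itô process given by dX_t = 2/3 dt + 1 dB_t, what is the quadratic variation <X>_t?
<X>_t = t

For an Itô process dX_t = a(t) dt + b(t) dB_t, the quadratic variation is <X>_t = int_0^t b(s)^2 ds (the drift term does not contribute). Here b(s) = 1, so
  b(s)^2 = 1.
Integrating from 0 to t:
  <X>_t = int_0^t (1) ds = t.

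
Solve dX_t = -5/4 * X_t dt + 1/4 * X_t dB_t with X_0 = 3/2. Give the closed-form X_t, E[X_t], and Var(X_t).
X_t = 3/2 * exp((-41/32) t + (1/4) B_t); E[X_t] = 3*exp(-5*t/4)/2; Var(X_t) = (9*exp(t/16) - 9)*exp(-5*t/2)/4

For GBM dX = mu X dt + sigma X dB with X_0 = x_0, apply Itô to Y = log X: dY = (mu - sigma^2/2) dt + sigma dB, so Y_t = log(x_0) + (mu - sigma^2/2) t + sigma B_t and hence X_t = x_0 * exp((mu - sigma^2/2) t + sigma B_t).
With mu = -5/4, sigma = 1/4, x_0 = 3/2, this gives:
  X_t = 3/2 * exp((-41/32) * t + (1/4) * B_t).
Since sigma*B_t ~ Normal(0, sigma^2 t), E[exp(sigma*B_t)] = exp(sigma^2 t / 2); so E[X_t] = x_0 * exp((mu - sigma^2/2) t) * exp(sigma^2 t / 2) = x_0 * exp(mu t) = 3*exp(-5*t/4)/2.
Var(X_t) = E[X_t^2] - (E[X_t])^2 = x_0^2 * exp(2 mu t) * (exp(sigma^2 t) - 1) = (9*exp(t/16) - 9)*exp(-5*t/2)/4.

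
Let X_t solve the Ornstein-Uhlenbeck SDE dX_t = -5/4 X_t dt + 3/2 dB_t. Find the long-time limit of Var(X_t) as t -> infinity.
lim Var(X_t) = 9/10

The OU SDE dX = -theta X dt + sigma dB admits the integrating factor exp(theta t): d(exp(theta t) X_t) = sigma exp(theta t) dB_t. Integrating from 0 to t gives X_t = x_0 * exp(-theta t) + sigma * int_0^t exp(-theta (t-s)) dB_s for any initial x_0. The Itô integral has variance (by the Itô isometry) sigma^2 * int_0^t exp(-2 theta (t - s)) ds = sigma^2 * (1 - exp(-2 theta t)) / (2 theta), independent of x_0.
With theta = 5/4, sigma = 3/2:
  Var(X_t) = (3/2)^2 * (1 - exp(-2*5/4 t)) / (2 * 5/4) = 9/10 - 9*exp(-5*t/2)/10.
As t -> infinity, exp(-2*5/4 t) -> 0, so the stationary variance is sigma^2 / (2 theta) = 9/10.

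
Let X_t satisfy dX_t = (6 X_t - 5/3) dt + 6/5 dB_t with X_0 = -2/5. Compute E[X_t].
E[X_t] = 5/18 - 61*exp(6*t)/90

Taking expectations and using E[dB_t] = 0, the mean m(t) = E[X_t] satisfies the ODE m'(t) = a m(t) + b with m(0) = x_0. With a = 6, b = -5/3, x_0 = -2/5, the solution is
  m(t) = x_0 * exp(a t) + (b/a) * (exp(a t) - 1)
       = (-2/5) * exp(6 t) + ((-5/3)/6) * (exp(6 t) - 1)
       = 5/18 - 61*exp(6*t)/90.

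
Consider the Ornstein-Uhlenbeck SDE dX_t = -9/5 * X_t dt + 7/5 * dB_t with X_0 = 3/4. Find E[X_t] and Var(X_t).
E[X_t] = 3*exp(-9*t/5)/4; Var(X_t) = 49/90 - 49*exp(-18*t/5)/90

The OU SDE dX = -theta X dt + sigma dB admits the integrating factor exp(theta t): d(exp(theta t) X_t) = sigma exp(theta t) dB_t. Integrating from 0 to t:
  X_t = x_0 * exp(-theta t) + sigma * int_0^t exp(-theta (t-s)) dB_s.
The Itô integral has mean 0 and (by the Itô isometry) variance sigma^2 * int_0^t exp(-2 theta (t - s)) ds = sigma^2 * (1 - exp(-2 theta t)) / (2 theta).
With theta = 9/5, sigma = 7/5, x_0 = 3/4:
  E[X_t] = 3/4 * exp(-9/5 t) = 3*exp(-9*t/5)/4
  Var(X_t) = (7/5)^2 * (1 - exp(-2*9/5 t)) / (2 * 9/5) = 49/90 - 49*exp(-18*t/5)/90.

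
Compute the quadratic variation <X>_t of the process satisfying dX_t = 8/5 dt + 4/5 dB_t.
<X>_t = 16*t/25

For an Itô process dX_t = a(t) dt + b(t) dB_t, the quadratic variation is <X>_t = int_0^t b(s)^2 ds (the drift term does not contribute). Here b(s) = 4/5, so
  b(s)^2 = 16/25.
Integrating from 0 to t:
  <X>_t = int_0^t (16/25) ds = 16*t/25.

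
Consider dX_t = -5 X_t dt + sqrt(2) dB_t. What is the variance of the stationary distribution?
lim Var(X_t) = 1/5

The OU SDE dX = -theta X dt + sigma dB admits the integrating factor exp(theta t): d(exp(theta t) X_t) = sigma exp(theta t) dB_t. Integrating from 0 to t gives X_t = x_0 * exp(-theta t) + sigma * int_0^t exp(-theta (t-s)) dB_s for any initial x_0. The Itô integral has variance (by the Itô isometry) sigma^2 * int_0^t exp(-2 theta (t - s)) ds = sigma^2 * (1 - exp(-2 theta t)) / (2 theta), independent of x_0.
With theta = 5, sigma = sqrt(2):
  Var(X_t) = (sqrt(2))^2 * (1 - exp(-2*5 t)) / (2 * 5) = 1/5 - exp(-10*t)/5.
As t -> infinity, exp(-2*5 t) -> 0, so the stationary variance is sigma^2 / (2 theta) = 1/5.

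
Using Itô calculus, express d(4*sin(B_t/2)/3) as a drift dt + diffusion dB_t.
d(4*sin(B_t/2)/3) = (-sin(B_t/2)/6) dt + (2*cos(B_t/2)/3) dB_t

Itô's formula for f(B_t) gives d f(B_t) = f'(B_t) dB_t + (1/2) f''(B_t) dt. Compute derivatives of f(x) = 4*sin(x/2)/3:
  f'(x)  = 2*cos(x/2)/3
  f''(x) = -sin(x/2)/3
Substitute x = B_t and multiply the f'' term by 1/2:
  drift     = (1/2) * (-sin(x/2)/3) evaluated at B_t = -sin(B_t/2)/6
  diffusion = (2*cos(x/2)/3) evaluated at B_t = 2*cos(B_t/2)/3
Therefore d(4*sin(B_t/2)/3) = (-sin(B_t/2)/6) dt + (2*cos(B_t/2)/3) dB_t.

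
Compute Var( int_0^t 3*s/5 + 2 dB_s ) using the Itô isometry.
Var = t*(3*t^2 + 30*t + 100)/25

The Itô integral of a deterministic integrand f(s) has mean 0 because each increment f(s) * (B_{s+ds} - B_s) has mean 0. By the Itô isometry:
  Var( int_0^t f(s) dB_s ) = E[ (int_0^t f(s) dB_s)^2 ] = int_0^t f(s)^2 ds.
Here f(s) = 3*s/5 + 2, so f(s)^2 = (3*s + 10)^2/25. Integrate:
  int_0^t ((3*s + 10)^2/25) ds = t*(3*t^2 + 30*t + 100)/25.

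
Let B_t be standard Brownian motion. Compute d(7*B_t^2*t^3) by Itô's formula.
d(7*B_t^2*t^3) = (7*t^2*(3*B_t^2 + t)) dt + (14*B_t*t^3) dB_t

Itô's formula for f(t, x): d f(t, B_t) = (f_t + (1/2) f_xx) dt + f_x dB_t. Compute partials of f(t, x) = 7*t^3*x^2:
  f_t(t,x)  = 21*t^2*x^2
  f_x(t,x)  = 14*t^3*x
  f_xx(t,x) = 14*t^3
Assemble drift = f_t + (1/2) f_xx = 7*t^2*(t + 3*x^2) and diffusion = f_x = 14*t^3*x. Substituting x = B_t:
  d(7*B_t^2*t^3) = (7*t^2*(3*B_t^2 + t)) dt + (14*B_t*t^3) dB_t.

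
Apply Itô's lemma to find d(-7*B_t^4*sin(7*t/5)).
d(-7*B_t^4*sin(7*t/5)) = (B_t^2*(-49*B_t^2*cos(7*t/5)/5 - 42*sin(7*t/5))) dt + (-28*B_t^3*sin(7*t/5)) dB_t

Itô's formula for f(t, x): d f(t, B_t) = (f_t + (1/2) f_xx) dt + f_x dB_t. Compute partials of f(t, x) = -7*x^4*sin(7*t/5):
  f_t(t,x)  = -49*x^4*cos(7*t/5)/5
  f_x(t,x)  = -28*x^3*sin(7*t/5)
  f_xx(t,x) = -84*x^2*sin(7*t/5)
Assemble drift = f_t + (1/2) f_xx = x^2*(-49*x^2*cos(7*t/5)/5 - 42*sin(7*t/5)) and diffusion = f_x = -28*x^3*sin(7*t/5). Substituting x = B_t:
  d(-7*B_t^4*sin(7*t/5)) = (B_t^2*(-49*B_t^2*cos(7*t/5)/5 - 42*sin(7*t/5))) dt + (-28*B_t^3*sin(7*t/5)) dB_t.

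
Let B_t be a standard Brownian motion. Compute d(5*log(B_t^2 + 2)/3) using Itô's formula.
d(5*log(B_t^2 + 2)/3) = (5*(2 - B_t^2)/(3*(B_t^2 + 2)^2)) dt + (10*B_t/(3*(B_t^2 + 2))) dB_t

Itô's formula for f(B_t) gives d f(B_t) = f'(B_t) dB_t + (1/2) f''(B_t) dt. Compute derivatives of f(x) = 5*log(x^2 + 2)/3:
  f'(x)  = 10*x/(3*(x^2 + 2))
  f''(x) = 10*(2 - x^2)/(3*(x^2 + 2)^2)
Substitute x = B_t and multiply the f'' term by 1/2:
  drift     = (1/2) * (10*(2 - x^2)/(3*(x^2 + 2)^2)) evaluated at B_t = 5*(2 - B_t^2)/(3*(B_t^2 + 2)^2)
  diffusion = (10*x/(3*(x^2 + 2))) evaluated at B_t = 10*B_t/(3*(B_t^2 + 2))
Therefore d(5*log(B_t^2 + 2)/3) = (5*(2 - B_t^2)/(3*(B_t^2 + 2)^2)) dt + (10*B_t/(3*(B_t^2 + 2))) dB_t.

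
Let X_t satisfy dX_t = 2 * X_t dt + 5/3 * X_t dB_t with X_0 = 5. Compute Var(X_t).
Var(X_t) = 25*(exp(25*t/9) - 1)*exp(4*t)

For GBM dX = mu X dt + sigma X dB with X_0 = x_0, apply Itô to Y = log X: dY = (mu - sigma^2/2) dt + sigma dB, so Y_t = log(x_0) + (mu - sigma^2/2) t + sigma B_t and hence X_t = x_0 * exp((mu - sigma^2/2) t + sigma B_t).
With mu = 2, sigma = 5/3, x_0 = 5, this gives:
  X_t = 5 * exp((11/18) * t + (5/3) * B_t).
Since sigma*B_t ~ Normal(0, sigma^2 t), E[exp(sigma*B_t)] = exp(sigma^2 t / 2); so E[X_t] = x_0 * exp((mu - sigma^2/2) t) * exp(sigma^2 t / 2) = x_0 * exp(mu t) = 5*exp(2*t).
Var(X_t) = E[X_t^2] - (E[X_t])^2 = x_0^2 * exp(2 mu t) * (exp(sigma^2 t) - 1) = 25*(exp(25*t/9) - 1)*exp(4*t).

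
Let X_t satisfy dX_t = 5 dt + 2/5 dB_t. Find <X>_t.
<X>_t = 4*t/25

For an Itô process dX_t = a(t) dt + b(t) dB_t, the quadratic variation is <X>_t = int_0^t b(s)^2 ds (the drift term does not contribute). Here b(s) = 2/5, so
  b(s)^2 = 4/25.
Integrating from 0 to t:
  <X>_t = int_0^t (4/25) ds = 4*t/25.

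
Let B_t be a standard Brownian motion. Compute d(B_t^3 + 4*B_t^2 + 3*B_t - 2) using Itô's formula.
d(B_t^3 + 4*B_t^2 + 3*B_t - 2) = (3*B_t + 4) dt + (3*B_t^2 + 8*B_t + 3) dB_t

Itô's formula for f(B_t) gives d f(B_t) = f'(B_t) dB_t + (1/2) f''(B_t) dt. Compute derivatives of f(x) = x^3 + 4*x^2 + 3*x - 2:
  f'(x)  = 3*x^2 + 8*x + 3
  f''(x) = 6*x + 8
Substitute x = B_t and multiply the f'' term by 1/2:
  drift     = (1/2) * (6*x + 8) evaluated at B_t = 3*B_t + 4
  diffusion = (3*x^2 + 8*x + 3) evaluated at B_t = 3*B_t^2 + 8*B_t + 3
Therefore d(B_t^3 + 4*B_t^2 + 3*B_t - 2) = (3*B_t + 4) dt + (3*B_t^2 + 8*B_t + 3) dB_t.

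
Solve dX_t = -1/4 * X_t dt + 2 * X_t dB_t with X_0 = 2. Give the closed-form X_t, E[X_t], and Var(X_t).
X_t = 2 * exp((-9/4) t + (2) B_t); E[X_t] = 2*exp(-t/4); Var(X_t) = (4*exp(4*t) - 4)*exp(-t/2)

For GBM dX = mu X dt + sigma X dB with X_0 = x_0, apply Itô to Y = log X: dY = (mu - sigma^2/2) dt + sigma dB, so Y_t = log(x_0) + (mu - sigma^2/2) t + sigma B_t and hence X_t = x_0 * exp((mu - sigma^2/2) t + sigma B_t).
With mu = -1/4, sigma = 2, x_0 = 2, this gives:
  X_t = 2 * exp((-9/4) * t + (2) * B_t).
Since sigma*B_t ~ Normal(0, sigma^2 t), E[exp(sigma*B_t)] = exp(sigma^2 t / 2); so E[X_t] = x_0 * exp((mu - sigma^2/2) t) * exp(sigma^2 t / 2) = x_0 * exp(mu t) = 2*exp(-t/4).
Var(X_t) = E[X_t^2] - (E[X_t])^2 = x_0^2 * exp(2 mu t) * (exp(sigma^2 t) - 1) = (4*exp(4*t) - 4)*exp(-t/2).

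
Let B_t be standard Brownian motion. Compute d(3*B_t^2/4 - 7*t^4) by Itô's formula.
d(3*B_t^2/4 - 7*t^4) = (3/4 - 28*t^3) dt + (3*B_t/2) dB_t

Itô's formula for f(t, x): d f(t, B_t) = (f_t + (1/2) f_xx) dt + f_x dB_t. Compute partials of f(t, x) = -7*t^4 + 3*x^2/4:
  f_t(t,x)  = -28*t^3
  f_x(t,x)  = 3*x/2
  f_xx(t,x) = 3/2
Assemble drift = f_t + (1/2) f_xx = 3/4 - 28*t^3 and diffusion = f_x = 3*x/2. Substituting x = B_t:
  d(3*B_t^2/4 - 7*t^4) = (3/4 - 28*t^3) dt + (3*B_t/2) dB_t.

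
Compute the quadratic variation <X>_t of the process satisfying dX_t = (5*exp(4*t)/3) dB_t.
<X>_t = 25*exp(8*t)/72 - 25/72

For an Itô process dX_t = a(t) dt + b(t) dB_t, the quadratic variation is <X>_t = int_0^t b(s)^2 ds (the drift term does not contribute). Here b(s) = 5*exp(4*s)/3, so
  b(s)^2 = 25*exp(8*s)/9.
Integrating from 0 to t:
  <X>_t = int_0^t (25*exp(8*s)/9) ds = 25*exp(8*t)/72 - 25/72.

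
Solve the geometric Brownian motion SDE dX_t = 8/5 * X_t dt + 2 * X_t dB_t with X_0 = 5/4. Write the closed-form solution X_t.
X_t = 5/4 * exp((-2/5) * t + (2) * B_t)

For GBM dX = mu X dt + sigma X dB with X_0 = x_0, apply Itô to Y = log X: dY = (mu - sigma^2/2) dt + sigma dB, so Y_t = log(x_0) + (mu - sigma^2/2) t + sigma B_t and hence X_t = x_0 * exp((mu - sigma^2/2) t + sigma B_t).
With mu = 8/5, sigma = 2, x_0 = 5/4, this gives:
  X_t = 5/4 * exp((-2/5) * t + (2) * B_t).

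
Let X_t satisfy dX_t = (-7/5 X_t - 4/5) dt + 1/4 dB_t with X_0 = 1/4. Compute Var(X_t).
Var(X_t) = 5/224 - 5*exp(-14*t/5)/224

The variance V(t) = Var(X_t) satisfies V'(t) = 2 a V(t) + c^2 with V(0) = 0 (drift coefficient is linear in X, diffusion is constant). With a = -7/5, c = 1/4, the solution is
  V(t) = (c^2 / (2 a)) * (exp(2 a t) - 1)
       = ((1/4)^2 / (2*(-7/5))) * (exp((-14/5) t) - 1)
       = 5/224 - 5*exp(-14*t/5)/224.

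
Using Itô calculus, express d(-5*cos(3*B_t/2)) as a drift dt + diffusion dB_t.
d(-5*cos(3*B_t/2)) = (45*cos(3*B_t/2)/8) dt + (15*sin(3*B_t/2)/2) dB_t

Itô's formula for f(B_t) gives d f(B_t) = f'(B_t) dB_t + (1/2) f''(B_t) dt. Compute derivatives of f(x) = -5*cos(3*x/2):
  f'(x)  = 15*sin(3*x/2)/2
  f''(x) = 45*cos(3*x/2)/4
Substitute x = B_t and multiply the f'' term by 1/2:
  drift     = (1/2) * (45*cos(3*x/2)/4) evaluated at B_t = 45*cos(3*B_t/2)/8
  diffusion = (15*sin(3*x/2)/2) evaluated at B_t = 15*sin(3*B_t/2)/2
Therefore d(-5*cos(3*B_t/2)) = (45*cos(3*B_t/2)/8) dt + (15*sin(3*B_t/2)/2) dB_t.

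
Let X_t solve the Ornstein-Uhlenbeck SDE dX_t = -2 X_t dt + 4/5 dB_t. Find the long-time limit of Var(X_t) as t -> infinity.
lim Var(X_t) = 4/25

The OU SDE dX = -theta X dt + sigma dB admits the integrating factor exp(theta t): d(exp(theta t) X_t) = sigma exp(theta t) dB_t. Integrating from 0 to t gives X_t = x_0 * exp(-theta t) + sigma * int_0^t exp(-theta (t-s)) dB_s for any initial x_0. The Itô integral has variance (by the Itô isometry) sigma^2 * int_0^t exp(-2 theta (t - s)) ds = sigma^2 * (1 - exp(-2 theta t)) / (2 theta), independent of x_0.
With theta = 2, sigma = 4/5:
  Var(X_t) = (4/5)^2 * (1 - exp(-2*2 t)) / (2 * 2) = 4/25 - 4*exp(-4*t)/25.
As t -> infinity, exp(-2*2 t) -> 0, so the stationary variance is sigma^2 / (2 theta) = 4/25.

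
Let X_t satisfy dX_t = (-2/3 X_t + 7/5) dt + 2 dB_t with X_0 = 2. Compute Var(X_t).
Var(X_t) = 3 - 3*exp(-4*t/3)

The variance V(t) = Var(X_t) satisfies V'(t) = 2 a V(t) + c^2 with V(0) = 0 (drift coefficient is linear in X, diffusion is constant). With a = -2/3, c = 2, the solution is
  V(t) = (c^2 / (2 a)) * (exp(2 a t) - 1)
       = (2^2 / (2*(-2/3))) * (exp((-4/3) t) - 1)
       = 3 - 3*exp(-4*t/3).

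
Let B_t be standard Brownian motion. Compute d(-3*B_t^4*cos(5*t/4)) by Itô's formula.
d(-3*B_t^4*cos(5*t/4)) = (B_t^2*(15*B_t^2*sin(5*t/4)/4 - 18*cos(5*t/4))) dt + (-12*B_t^3*cos(5*t/4)) dB_t

Itô's formula for f(t, x): d f(t, B_t) = (f_t + (1/2) f_xx) dt + f_x dB_t. Compute partials of f(t, x) = -3*x^4*cos(5*t/4):
  f_t(t,x)  = 15*x^4*sin(5*t/4)/4
  f_x(t,x)  = -12*x^3*cos(5*t/4)
  f_xx(t,x) = -36*x^2*cos(5*t/4)
Assemble drift = f_t + (1/2) f_xx = x^2*(15*x^2*sin(5*t/4)/4 - 18*cos(5*t/4)) and diffusion = f_x = -12*x^3*cos(5*t/4). Substituting x = B_t:
  d(-3*B_t^4*cos(5*t/4)) = (B_t^2*(15*B_t^2*sin(5*t/4)/4 - 18*cos(5*t/4))) dt + (-12*B_t^3*cos(5*t/4)) dB_t.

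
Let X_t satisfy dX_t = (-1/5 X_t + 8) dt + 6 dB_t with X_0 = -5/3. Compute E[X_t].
E[X_t] = 40 - 125*exp(-t/5)/3

Taking expectations and using E[dB_t] = 0, the mean m(t) = E[X_t] satisfies the ODE m'(t) = a m(t) + b with m(0) = x_0. With a = -1/5, b = 8, x_0 = -5/3, the solution is
  m(t) = x_0 * exp(a t) + (b/a) * (exp(a t) - 1)
       = (-5/3) * exp((-1/5) t) + (8/(-1/5)) * (exp((-1/5) t) - 1)
       = 40 - 125*exp(-t/5)/3.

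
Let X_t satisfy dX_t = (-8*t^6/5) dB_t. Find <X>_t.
<X>_t = 64*t^13/325

For an Itô process dX_t = a(t) dt + b(t) dB_t, the quadratic variation is <X>_t = int_0^t b(s)^2 ds (the drift term does not contribute). Here b(s) = -8*s^6/5, so
  b(s)^2 = 64*s^12/25.
Integrating from 0 to t:
  <X>_t = int_0^t (64*s^12/25) ds = 64*t^13/325.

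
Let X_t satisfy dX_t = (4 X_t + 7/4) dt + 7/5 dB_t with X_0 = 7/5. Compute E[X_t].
E[X_t] = 147*exp(4*t)/80 - 7/16

Taking expectations and using E[dB_t] = 0, the mean m(t) = E[X_t] satisfies the ODE m'(t) = a m(t) + b with m(0) = x_0. With a = 4, b = 7/4, x_0 = 7/5, the solution is
  m(t) = x_0 * exp(a t) + (b/a) * (exp(a t) - 1)
       = (7/5) * exp(4 t) + ((7/4)/4) * (exp(4 t) - 1)
       = 147*exp(4*t)/80 - 7/16.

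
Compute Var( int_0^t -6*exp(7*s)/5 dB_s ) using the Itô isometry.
Var = 18*exp(14*t)/175 - 18/175

The Itô integral of a deterministic integrand f(s) has mean 0 because each increment f(s) * (B_{s+ds} - B_s) has mean 0. By the Itô isometry:
  Var( int_0^t f(s) dB_s ) = E[ (int_0^t f(s) dB_s)^2 ] = int_0^t f(s)^2 ds.
Here f(s) = -6*exp(7*s)/5, so f(s)^2 = 36*exp(14*s)/25. Integrate:
  int_0^t (36*exp(14*s)/25) ds = 18*exp(14*t)/175 - 18/175.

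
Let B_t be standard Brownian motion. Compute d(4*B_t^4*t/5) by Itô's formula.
d(4*B_t^4*t/5) = (4*B_t^2*(B_t^2 + 6*t)/5) dt + (16*B_t^3*t/5) dB_t

Itô's formula for f(t, x): d f(t, B_t) = (f_t + (1/2) f_xx) dt + f_x dB_t. Compute partials of f(t, x) = 4*t*x^4/5:
  f_t(t,x)  = 4*x^4/5
  f_x(t,x)  = 16*t*x^3/5
  f_xx(t,x) = 48*t*x^2/5
Assemble drift = f_t + (1/2) f_xx = 4*x^2*(6*t + x^2)/5 and diffusion = f_x = 16*t*x^3/5. Substituting x = B_t:
  d(4*B_t^4*t/5) = (4*B_t^2*(B_t^2 + 6*t)/5) dt + (16*B_t^3*t/5) dB_t.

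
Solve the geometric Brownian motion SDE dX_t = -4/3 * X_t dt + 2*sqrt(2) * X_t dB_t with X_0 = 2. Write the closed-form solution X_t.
X_t = 2 * exp((-16/3) * t + (2*sqrt(2)) * B_t)

For GBM dX = mu X dt + sigma X dB with X_0 = x_0, apply Itô to Y = log X: dY = (mu - sigma^2/2) dt + sigma dB, so Y_t = log(x_0) + (mu - sigma^2/2) t + sigma B_t and hence X_t = x_0 * exp((mu - sigma^2/2) t + sigma B_t).
With mu = -4/3, sigma = 2*sqrt(2), x_0 = 2, this gives:
  X_t = 2 * exp((-16/3) * t + (2*sqrt(2)) * B_t).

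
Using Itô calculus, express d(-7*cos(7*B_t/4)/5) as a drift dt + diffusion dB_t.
d(-7*cos(7*B_t/4)/5) = (343*cos(7*B_t/4)/160) dt + (49*sin(7*B_t/4)/20) dB_t

Itô's formula for f(B_t) gives d f(B_t) = f'(B_t) dB_t + (1/2) f''(B_t) dt. Compute derivatives of f(x) = -7*cos(7*x/4)/5:
  f'(x)  = 49*sin(7*x/4)/20
  f''(x) = 343*cos(7*x/4)/80
Substitute x = B_t and multiply the f'' term by 1/2:
  drift     = (1/2) * (343*cos(7*x/4)/80) evaluated at B_t = 343*cos(7*B_t/4)/160
  diffusion = (49*sin(7*x/4)/20) evaluated at B_t = 49*sin(7*B_t/4)/20
Therefore d(-7*cos(7*B_t/4)/5) = (343*cos(7*B_t/4)/160) dt + (49*sin(7*B_t/4)/20) dB_t.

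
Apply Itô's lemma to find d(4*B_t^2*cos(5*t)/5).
d(4*B_t^2*cos(5*t)/5) = (-4*B_t^2*sin(5*t) + 4*cos(5*t)/5) dt + (8*B_t*cos(5*t)/5) dB_t

Itô's formula for f(t, x): d f(t, B_t) = (f_t + (1/2) f_xx) dt + f_x dB_t. Compute partials of f(t, x) = 4*x^2*cos(5*t)/5:
  f_t(t,x)  = -4*x^2*sin(5*t)
  f_x(t,x)  = 8*x*cos(5*t)/5
  f_xx(t,x) = 8*cos(5*t)/5
Assemble drift = f_t + (1/2) f_xx = -4*x^2*sin(5*t) + 4*cos(5*t)/5 and diffusion = f_x = 8*x*cos(5*t)/5. Substituting x = B_t:
  d(4*B_t^2*cos(5*t)/5) = (-4*B_t^2*sin(5*t) + 4*cos(5*t)/5) dt + (8*B_t*cos(5*t)/5) dB_t.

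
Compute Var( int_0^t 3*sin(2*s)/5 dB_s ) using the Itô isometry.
Var = 9*t/50 - 9*sin(4*t)/200

The Itô integral of a deterministic integrand f(s) has mean 0 because each increment f(s) * (B_{s+ds} - B_s) has mean 0. By the Itô isometry:
  Var( int_0^t f(s) dB_s ) = E[ (int_0^t f(s) dB_s)^2 ] = int_0^t f(s)^2 ds.
Here f(s) = 3*sin(2*s)/5, so f(s)^2 = 9*sin(2*s)^2/25. Integrate:
  int_0^t (9*sin(2*s)^2/25) ds = 9*t/50 - 9*sin(4*t)/200.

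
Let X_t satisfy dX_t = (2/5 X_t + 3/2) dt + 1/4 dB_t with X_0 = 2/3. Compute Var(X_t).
Var(X_t) = 5*exp(4*t/5)/64 - 5/64

The variance V(t) = Var(X_t) satisfies V'(t) = 2 a V(t) + c^2 with V(0) = 0 (drift coefficient is linear in X, diffusion is constant). With a = 2/5, c = 1/4, the solution is
  V(t) = (c^2 / (2 a)) * (exp(2 a t) - 1)
       = ((1/4)^2 / (2*(2/5))) * (exp((4/5) t) - 1)
       = 5*exp(4*t/5)/64 - 5/64.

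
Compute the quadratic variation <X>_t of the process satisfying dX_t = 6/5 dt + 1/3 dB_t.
<X>_t = t/9

For an Itô process dX_t = a(t) dt + b(t) dB_t, the quadratic variation is <X>_t = int_0^t b(s)^2 ds (the drift term does not contribute). Here b(s) = 1/3, so
  b(s)^2 = 1/9.
Integrating from 0 to t:
  <X>_t = int_0^t (1/9) ds = t/9.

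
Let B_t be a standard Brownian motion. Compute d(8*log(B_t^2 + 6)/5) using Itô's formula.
d(8*log(B_t^2 + 6)/5) = (8*(6 - B_t^2)/(5*(B_t^2 + 6)^2)) dt + (16*B_t/(5*(B_t^2 + 6))) dB_t

Itô's formula for f(B_t) gives d f(B_t) = f'(B_t) dB_t + (1/2) f''(B_t) dt. Compute derivatives of f(x) = 8*log(x^2 + 6)/5:
  f'(x)  = 16*x/(5*(x^2 + 6))
  f''(x) = 16*(6 - x^2)/(5*(x^2 + 6)^2)
Substitute x = B_t and multiply the f'' term by 1/2:
  drift     = (1/2) * (16*(6 - x^2)/(5*(x^2 + 6)^2)) evaluated at B_t = 8*(6 - B_t^2)/(5*(B_t^2 + 6)^2)
  diffusion = (16*x/(5*(x^2 + 6))) evaluated at B_t = 16*B_t/(5*(B_t^2 + 6))
Therefore d(8*log(B_t^2 + 6)/5) = (8*(6 - B_t^2)/(5*(B_t^2 + 6)^2)) dt + (16*B_t/(5*(B_t^2 + 6))) dB_t.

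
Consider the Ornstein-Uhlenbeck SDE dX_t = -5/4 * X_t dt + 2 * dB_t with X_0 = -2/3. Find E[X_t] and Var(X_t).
E[X_t] = -2*exp(-5*t/4)/3; Var(X_t) = 8/5 - 8*exp(-5*t/2)/5

The OU SDE dX = -theta X dt + sigma dB admits the integrating factor exp(theta t): d(exp(theta t) X_t) = sigma exp(theta t) dB_t. Integrating from 0 to t:
  X_t = x_0 * exp(-theta t) + sigma * int_0^t exp(-theta (t-s)) dB_s.
The Itô integral has mean 0 and (by the Itô isometry) variance sigma^2 * int_0^t exp(-2 theta (t - s)) ds = sigma^2 * (1 - exp(-2 theta t)) / (2 theta).
With theta = 5/4, sigma = 2, x_0 = -2/3:
  E[X_t] = -2/3 * exp(-5/4 t) = -2*exp(-5*t/4)/3
  Var(X_t) = (2)^2 * (1 - exp(-2*5/4 t)) / (2 * 5/4) = 8/5 - 8*exp(-5*t/2)/5.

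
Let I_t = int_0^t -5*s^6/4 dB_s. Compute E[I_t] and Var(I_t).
E[I_t] = 0; Var(I_t) = 25*t^13/208

The Itô integral of a deterministic integrand f(s) has mean 0 because each increment f(s) * (B_{s+ds} - B_s) has mean 0. By the Itô isometry:
  Var( int_0^t f(s) dB_s ) = E[ (int_0^t f(s) dB_s)^2 ] = int_0^t f(s)^2 ds.
Here f(s) = -5*s^6/4, so f(s)^2 = 25*s^12/16. Integrate:
  int_0^t (25*s^12/16) ds = 25*t^13/208.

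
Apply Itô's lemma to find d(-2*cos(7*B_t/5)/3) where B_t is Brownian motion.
d(-2*cos(7*B_t/5)/3) = (49*cos(7*B_t/5)/75) dt + (14*sin(7*B_t/5)/15) dB_t

Itô's formula for f(B_t) gives d f(B_t) = f'(B_t) dB_t + (1/2) f''(B_t) dt. Compute derivatives of f(x) = -2*cos(7*x/5)/3:
  f'(x)  = 14*sin(7*x/5)/15
  f''(x) = 98*cos(7*x/5)/75
Substitute x = B_t and multiply the f'' term by 1/2:
  drift     = (1/2) * (98*cos(7*x/5)/75) evaluated at B_t = 49*cos(7*B_t/5)/75
  diffusion = (14*sin(7*x/5)/15) evaluated at B_t = 14*sin(7*B_t/5)/15
Therefore d(-2*cos(7*B_t/5)/3) = (49*cos(7*B_t/5)/75) dt + (14*sin(7*B_t/5)/15) dB_t.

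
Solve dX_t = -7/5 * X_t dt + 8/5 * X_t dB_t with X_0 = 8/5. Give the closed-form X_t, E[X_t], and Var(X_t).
X_t = 8/5 * exp((-67/25) t + (8/5) B_t); E[X_t] = 8*exp(-7*t/5)/5; Var(X_t) = (64*exp(64*t/25) - 64)*exp(-14*t/5)/25

For GBM dX = mu X dt + sigma X dB with X_0 = x_0, apply Itô to Y = log X: dY = (mu - sigma^2/2) dt + sigma dB, so Y_t = log(x_0) + (mu - sigma^2/2) t + sigma B_t and hence X_t = x_0 * exp((mu - sigma^2/2) t + sigma B_t).
With mu = -7/5, sigma = 8/5, x_0 = 8/5, this gives:
  X_t = 8/5 * exp((-67/25) * t + (8/5) * B_t).
Since sigma*B_t ~ Normal(0, sigma^2 t), E[exp(sigma*B_t)] = exp(sigma^2 t / 2); so E[X_t] = x_0 * exp((mu - sigma^2/2) t) * exp(sigma^2 t / 2) = x_0 * exp(mu t) = 8*exp(-7*t/5)/5.
Var(X_t) = E[X_t^2] - (E[X_t])^2 = x_0^2 * exp(2 mu t) * (exp(sigma^2 t) - 1) = (64*exp(64*t/25) - 64)*exp(-14*t/5)/25.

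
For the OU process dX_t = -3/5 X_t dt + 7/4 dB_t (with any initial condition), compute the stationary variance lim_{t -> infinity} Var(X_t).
lim Var(X_t) = 245/96

The OU SDE dX = -theta X dt + sigma dB admits the integrating factor exp(theta t): d(exp(theta t) X_t) = sigma exp(theta t) dB_t. Integrating from 0 to t gives X_t = x_0 * exp(-theta t) + sigma * int_0^t exp(-theta (t-s)) dB_s for any initial x_0. The Itô integral has variance (by the Itô isometry) sigma^2 * int_0^t exp(-2 theta (t - s)) ds = sigma^2 * (1 - exp(-2 theta t)) / (2 theta), independent of x_0.
With theta = 3/5, sigma = 7/4:
  Var(X_t) = (7/4)^2 * (1 - exp(-2*3/5 t)) / (2 * 3/5) = 245/96 - 245*exp(-6*t/5)/96.
As t -> infinity, exp(-2*3/5 t) -> 0, so the stationary variance is sigma^2 / (2 theta) = 245/96.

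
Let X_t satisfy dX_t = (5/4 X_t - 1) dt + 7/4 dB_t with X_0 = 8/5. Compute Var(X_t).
Var(X_t) = 49*exp(5*t/2)/40 - 49/40

The variance V(t) = Var(X_t) satisfies V'(t) = 2 a V(t) + c^2 with V(0) = 0 (drift coefficient is linear in X, diffusion is constant). With a = 5/4, c = 7/4, the solution is
  V(t) = (c^2 / (2 a)) * (exp(2 a t) - 1)
       = ((7/4)^2 / (2*(5/4))) * (exp((5/2) t) - 1)
       = 49*exp(5*t/2)/40 - 49/40.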